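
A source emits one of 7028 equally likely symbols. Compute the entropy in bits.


H = log2(n) = log2(7028) = 12.7789

12.7789 bits


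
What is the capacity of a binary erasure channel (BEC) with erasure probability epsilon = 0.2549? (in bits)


C = 1 - epsilon = 1 - 0.2549 = 0.7451

0.7451 bits


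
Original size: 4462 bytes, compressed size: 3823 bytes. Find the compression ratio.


Ratio = original / compressed = 4462 / 3823 = 1.1671

1.1671


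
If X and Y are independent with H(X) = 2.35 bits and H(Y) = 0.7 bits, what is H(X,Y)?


For independent variables, H(X,Y) = H(X) + H(Y) = 2.35 + 0.7 = 3.05

3.05 bits


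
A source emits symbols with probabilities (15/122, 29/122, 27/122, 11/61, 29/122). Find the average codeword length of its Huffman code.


Huffman construction (repeatedly merge the two least-probable nodes; each merge adds 1 bit to every symbol beneath it): 15/122 + 11/61 = 37/122; 27/122 + 29/122 = 28/61; 29/122 + 37/122 = 33/61; 28/61 + 33/61 = 1. Resulting codeword lengths (in the order the probabilities were given): (3, 2, 2, 3, 2). L_avg = sum(p_i * l_i) = 15/122*3 + 29/122*2 + 27/122*2 + 11/61*3 + 29/122*2 = 281/122 = 2.3033

2.3033 bits


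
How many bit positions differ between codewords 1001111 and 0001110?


Count differing positions: ^ . . . . . ^ = 2 differences

2


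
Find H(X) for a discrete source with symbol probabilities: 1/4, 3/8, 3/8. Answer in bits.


H = -sum(p_i * log2(p_i)). Terms: -(1/4)*log2(1/4) = 0.500000; -(3/8)*log2(3/8) = 0.530639; -(3/8)*log2(3/8) = 0.530639. H = 0.500000 + 0.530639 + 0.530639 = 1.5613

1.5613 bits


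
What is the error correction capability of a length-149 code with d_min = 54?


Correction capability = floor((d-1)/2) = floor((54-1)/2) = 26

26 errors


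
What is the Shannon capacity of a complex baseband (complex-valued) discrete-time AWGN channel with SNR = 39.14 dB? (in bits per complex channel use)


SNR_linear = 10^(39.14/10) = 8203.5154; C = log2(1 + SNR_linear) = log2(1 + 8203.5154) = 13.0022

13.0022 bits/channel use


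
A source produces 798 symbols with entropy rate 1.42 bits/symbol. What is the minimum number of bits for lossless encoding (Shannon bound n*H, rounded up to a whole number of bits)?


Minimum bits >= n * H = 798 * 1.42 = 1133.16, rounded up to a whole number of bits = 1134

1134 bits


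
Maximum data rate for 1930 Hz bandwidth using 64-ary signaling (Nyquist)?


Rate = 2 * B * log2(M) = 2 * 1930 * 6.0 = 23160.0

23160.0 bps


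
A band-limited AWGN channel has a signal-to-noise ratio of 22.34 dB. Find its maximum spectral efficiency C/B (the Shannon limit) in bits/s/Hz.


SNR_linear = 10^(22.34/10) = 171.3957; C/B = log2(1 + SNR_linear) = log2(1 + 171.3957) = 7.4296

7.4296 bits/s/Hz


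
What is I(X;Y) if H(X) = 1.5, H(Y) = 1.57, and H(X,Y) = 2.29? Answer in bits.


I(X;Y) = H(X) + H(Y) - H(X,Y) = 1.5 + 1.57 - 2.29 = 0.78

0.78 bits


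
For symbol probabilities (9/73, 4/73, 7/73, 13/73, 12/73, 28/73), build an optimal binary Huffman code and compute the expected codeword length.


Huffman construction (repeatedly merge the two least-probable nodes; each merge adds 1 bit to every symbol beneath it): 4/73 + 7/73 = 11/73; 9/73 + 11/73 = 20/73; 12/73 + 13/73 = 25/73; 20/73 + 25/73 = 45/73; 28/73 + 45/73 = 1. Resulting codeword lengths (in the order the probabilities were given): (3, 4, 4, 3, 3, 1). L_avg = sum(p_i * l_i) = 9/73*3 + 4/73*4 + 7/73*4 + 13/73*3 + 12/73*3 + 28/73*1 = 174/73 = 2.3836

2.3836 bits


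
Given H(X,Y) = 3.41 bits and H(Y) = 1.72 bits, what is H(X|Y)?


H(X|Y) = H(X,Y) - H(Y) = 3.41 - 1.72 = 1.69

1.69 bits


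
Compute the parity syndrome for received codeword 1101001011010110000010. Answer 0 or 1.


Syndrome = XOR of all bits = 1 XOR 1 XOR 0 XOR 1 XOR 0 XOR 0 XOR 1 XOR 0 XOR 1 XOR 1 XOR 0 XOR 1 XOR 0 XOR 1 XOR 1 XOR 0 XOR 0 XOR 0 XOR 0 XOR 0 XOR 1 XOR 0 = 0

0


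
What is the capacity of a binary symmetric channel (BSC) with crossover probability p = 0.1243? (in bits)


H(p) = -p*log2(p) - (1-p)*log2(1-p) = -0.1243*log2(0.1243) - 0.8757*log2(0.8757) = 0.373907 + 0.167689 = 0.5416. C = 1 - H(p) = 1 - 0.5416 = 0.4584

0.4584 bits


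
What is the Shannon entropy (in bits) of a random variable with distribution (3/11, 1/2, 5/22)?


H = -sum(p_i * log2(p_i)). Terms: -(3/11)*log2(3/11) = 0.511219; -(1/2)*log2(1/2) = 0.500000; -(5/22)*log2(5/22) = 0.485796. H = 0.511219 + 0.500000 + 0.485796 = 1.497

1.497 bits


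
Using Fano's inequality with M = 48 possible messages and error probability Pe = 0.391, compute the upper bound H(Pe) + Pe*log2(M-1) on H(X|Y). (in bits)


H(Pe) = -Pe*log2(Pe) - (1-Pe)*log2(1-Pe) = -0.391*log2(0.391) - 0.609*log2(0.609) = 0.529711 + 0.435731 = 0.9654. Pe*log2(M-1) = 0.391*log2(47) = 2.171844. Bound = H(Pe) + Pe*log2(M-1) = 0.529711 + 0.435731 + 2.171844 = 3.1373

3.1373 bits


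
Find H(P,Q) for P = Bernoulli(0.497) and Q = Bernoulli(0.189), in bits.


H(P,Q) = -p*log2(q) - (1-p)*log2(1-q). -0.497*log2(0.189) = 1.194560; -0.503*log2(0.811) = 0.152020. H(P,Q) = 1.194560 + 0.152020 = 1.3466

1.3466 bits


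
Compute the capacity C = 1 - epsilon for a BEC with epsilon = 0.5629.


C = 1 - epsilon = 1 - 0.5629 = 0.4371

0.4371 bits


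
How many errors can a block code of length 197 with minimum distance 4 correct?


Correction capability = floor((d-1)/2) = floor((4-1)/2) = 1

1 errors


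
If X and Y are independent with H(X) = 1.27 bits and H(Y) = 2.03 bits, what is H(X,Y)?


For independent variables, H(X,Y) = H(X) + H(Y) = 1.27 + 2.03 = 3.3

3.3 bits


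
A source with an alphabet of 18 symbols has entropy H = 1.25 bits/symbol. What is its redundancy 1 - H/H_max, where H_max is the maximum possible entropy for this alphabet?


H_max = log2(K) = log2(18) = 4.1699 bits/symbol. Redundancy = 1 - H/H_max = 1 - 1.25/4.1699 = 1 - 0.2998 = 0.7002

0.7002


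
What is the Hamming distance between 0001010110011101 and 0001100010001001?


Count differing positions: . . . . ^ ^ . ^ . . . ^ . ^ . . = 5 differences

5


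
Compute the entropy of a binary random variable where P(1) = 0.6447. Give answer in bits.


H = -p*log2(p) - (1-p)*log2(1-p). -0.6447*log2(0.6447) = 0.408289; -0.3553*log2(0.3553) = 0.530424. H = 0.408289 + 0.530424 = 0.9387

0.9387 bits


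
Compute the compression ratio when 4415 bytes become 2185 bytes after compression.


Ratio = original / compressed = 4415 / 2185 = 2.0206

2.0206


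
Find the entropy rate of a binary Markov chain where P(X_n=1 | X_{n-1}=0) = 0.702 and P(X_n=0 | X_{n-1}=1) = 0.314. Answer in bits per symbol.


Stationary distribution: pi_0 = p10/(p01+p10) = 0.3091, pi_1 = 0.6909. Entropy rate H' = pi_0*H(p01) + pi_1*H(p10) = 0.3091*0.8788 + 0.6909*0.8977 = 0.8919

0.8919 bits/symbol


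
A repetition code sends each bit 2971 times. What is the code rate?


Rate = k/n = 1/2971

1/2971


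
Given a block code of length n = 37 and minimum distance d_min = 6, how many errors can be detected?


Detection capability = d_min - 1 = 6 - 1 = 5

5 errors


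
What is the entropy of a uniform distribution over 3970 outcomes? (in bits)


H = log2(n) = log2(3970) = 11.9549

11.9549 bits


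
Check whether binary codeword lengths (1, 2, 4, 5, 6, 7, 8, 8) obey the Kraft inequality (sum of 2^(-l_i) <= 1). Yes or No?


Kraft sum = sum(2^(-l_i)) = 0.875, need <= 1. Result: satisfied (a binary prefix-free code with these lengths exists)

Yes


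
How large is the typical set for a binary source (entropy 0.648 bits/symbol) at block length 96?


log2|A_typical| = nH = 96 * 0.648 = 62.208, so |A_typical| ~ 2^62.208 = 5.327e+18

5.327e+18


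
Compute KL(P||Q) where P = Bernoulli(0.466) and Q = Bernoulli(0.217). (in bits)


KL = p*log2(p/q) + (1-p)*log2((1-p)/(1-q)) = 0.466*log2(0.466/0.217) + 0.534*log2(0.534/0.783) = 0.219

0.219 bits


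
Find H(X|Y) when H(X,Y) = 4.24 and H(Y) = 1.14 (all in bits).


H(X|Y) = H(X,Y) - H(Y) = 4.24 - 1.14 = 3.1

3.1 bits


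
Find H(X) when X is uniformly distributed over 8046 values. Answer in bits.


H = log2(n) = log2(8046) = 12.9741

12.9741 bits


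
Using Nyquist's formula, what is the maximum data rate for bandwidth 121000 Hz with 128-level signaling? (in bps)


Rate = 2 * B * log2(M) = 2 * 121000 * 7.0 = 1694000.0

1694000.0 bps


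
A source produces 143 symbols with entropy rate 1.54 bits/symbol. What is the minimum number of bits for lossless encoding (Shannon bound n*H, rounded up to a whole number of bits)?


Minimum bits >= n * H = 143 * 1.54 = 220.22, rounded up to a whole number of bits = 221

221 bits


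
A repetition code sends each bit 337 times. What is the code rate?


Rate = k/n = 1/337

1/337


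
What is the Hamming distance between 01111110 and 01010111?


Count differing positions: . . ^ . ^ . . ^ = 3 differences

3


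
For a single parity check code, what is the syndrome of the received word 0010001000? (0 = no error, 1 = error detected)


Syndrome = XOR of all bits = 0 XOR 0 XOR 1 XOR 0 XOR 0 XOR 0 XOR 1 XOR 0 XOR 0 XOR 0 = 0

0


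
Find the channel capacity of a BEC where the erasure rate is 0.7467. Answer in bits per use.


C = 1 - epsilon = 1 - 0.7467 = 0.2533

0.2533 bits


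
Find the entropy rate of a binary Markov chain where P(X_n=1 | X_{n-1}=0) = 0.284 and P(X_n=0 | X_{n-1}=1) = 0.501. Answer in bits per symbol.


Stationary distribution: pi_0 = p10/(p01+p10) = 0.6382, pi_1 = 0.3618. Entropy rate H' = pi_0*H(p01) + pi_1*H(p10) = 0.6382*0.8608 + 0.3618*1.0 = 0.9112

0.9112 bits/symbol


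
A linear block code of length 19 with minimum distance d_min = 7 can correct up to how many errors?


Correction capability = floor((d-1)/2) = floor((7-1)/2) = 3

3 errors


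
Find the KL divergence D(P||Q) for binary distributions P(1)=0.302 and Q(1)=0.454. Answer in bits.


KL = p*log2(p/q) + (1-p)*log2((1-p)/(1-q)) = 0.302*log2(0.302/0.454) + 0.698*log2(0.698/0.546) = 0.0697

0.0697 bits


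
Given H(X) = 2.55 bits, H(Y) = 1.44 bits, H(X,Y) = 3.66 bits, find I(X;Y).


I(X;Y) = H(X) + H(Y) - H(X,Y) = 2.55 + 1.44 - 3.66 = 0.33

0.33 bits


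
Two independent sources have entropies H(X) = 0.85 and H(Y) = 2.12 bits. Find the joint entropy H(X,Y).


For independent variables, H(X,Y) = H(X) + H(Y) = 0.85 + 2.12 = 2.97

2.97 bits


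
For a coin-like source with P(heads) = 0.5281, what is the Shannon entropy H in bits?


H = -p*log2(p) - (1-p)*log2(1-p). -0.5281*log2(0.5281) = 0.486442; -0.4719*log2(0.4719) = 0.511279. H = 0.486442 + 0.511279 = 0.9977

0.9977 bits


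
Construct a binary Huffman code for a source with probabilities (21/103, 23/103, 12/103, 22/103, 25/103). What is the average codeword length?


Huffman construction (repeatedly merge the two least-probable nodes; each merge adds 1 bit to every symbol beneath it): 12/103 + 21/103 = 33/103; 22/103 + 23/103 = 45/103; 25/103 + 33/103 = 58/103; 45/103 + 58/103 = 1. Resulting codeword lengths (in the order the probabilities were given): (3, 2, 3, 2, 2). L_avg = sum(p_i * l_i) = 21/103*3 + 23/103*2 + 12/103*3 + 22/103*2 + 25/103*2 = 239/103 = 2.3204

2.3204 bits


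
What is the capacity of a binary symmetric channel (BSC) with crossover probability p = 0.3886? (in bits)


H(p) = -p*log2(p) - (1-p)*log2(1-p) = -0.3886*log2(0.3886) - 0.6114*log2(0.6114) = 0.529911 + 0.433979 = 0.9639. C = 1 - H(p) = 1 - 0.9639 = 0.0361

0.0361 bits


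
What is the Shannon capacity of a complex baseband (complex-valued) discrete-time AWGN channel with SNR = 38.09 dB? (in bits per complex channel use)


SNR_linear = 10^(38.09/10) = 6441.6927; C = log2(1 + SNR_linear) = log2(1 + 6441.6927) = 12.6534

12.6534 bits/channel use


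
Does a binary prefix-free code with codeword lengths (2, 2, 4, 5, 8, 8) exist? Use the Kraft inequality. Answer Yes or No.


Kraft sum = sum(2^(-l_i)) = 0.6016, need <= 1. Result: satisfied (a binary prefix-free code with these lengths exists)

Yes


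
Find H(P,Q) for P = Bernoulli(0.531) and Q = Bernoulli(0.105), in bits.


H(P,Q) = -p*log2(q) - (1-p)*log2(1-q). -0.531*log2(0.105) = 1.726567; -0.469*log2(0.895) = 0.075059. H(P,Q) = 1.726567 + 0.075059 = 1.8016

1.8016 bits


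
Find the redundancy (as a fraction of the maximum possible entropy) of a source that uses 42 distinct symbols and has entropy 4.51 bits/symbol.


H_max = log2(K) = log2(42) = 5.3923 bits/symbol. Redundancy = 1 - H/H_max = 1 - 4.51/5.3923 = 1 - 0.8364 = 0.1636

0.1636


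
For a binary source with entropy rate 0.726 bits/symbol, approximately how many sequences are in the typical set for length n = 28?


log2|A_typical| = nH = 28 * 0.726 = 20.328, so |A_typical| ~ 2^20.328 = 1.316e+06

1.316e+06


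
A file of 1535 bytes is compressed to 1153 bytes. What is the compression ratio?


Ratio = original / compressed = 1535 / 1153 = 1.3313

1.3313


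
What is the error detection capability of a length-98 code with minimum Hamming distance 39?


Detection capability = d_min - 1 = 39 - 1 = 38

38 errors


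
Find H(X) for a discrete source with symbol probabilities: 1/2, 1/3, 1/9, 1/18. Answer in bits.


H = -sum(p_i * log2(p_i)). Terms: -(1/2)*log2(1/2) = 0.500000; -(1/3)*log2(1/3) = 0.528321; -(1/9)*log2(1/9) = 0.352214; -(1/18)*log2(1/18) = 0.231663. H = 0.500000 + 0.528321 + 0.352214 + 0.231663 = 1.6122

1.6122 bits


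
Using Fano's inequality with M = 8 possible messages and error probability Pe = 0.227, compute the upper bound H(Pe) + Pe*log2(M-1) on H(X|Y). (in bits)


H(Pe) = -Pe*log2(Pe) - (1-Pe)*log2(1-Pe) = -0.227*log2(0.227) - 0.773*log2(0.773) = 0.485607 + 0.287138 = 0.7727. Pe*log2(M-1) = 0.227*log2(7) = 0.637270. Bound = H(Pe) + Pe*log2(M-1) = 0.485607 + 0.287138 + 0.637270 = 1.41

1.41 bits


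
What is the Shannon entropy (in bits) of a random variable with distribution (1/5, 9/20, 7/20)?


H = -sum(p_i * log2(p_i)). Terms: -(1/5)*log2(1/5) = 0.464386; -(9/20)*log2(9/20) = 0.518401; -(7/20)*log2(7/20) = 0.530101. H = 0.464386 + 0.518401 + 0.530101 = 1.5129

1.5129 bits


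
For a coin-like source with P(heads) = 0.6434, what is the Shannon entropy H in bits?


H = -p*log2(p) - (1-p)*log2(1-p). -0.6434*log2(0.6434) = 0.409339; -0.3566*log2(0.3566) = 0.530486. H = 0.409339 + 0.530486 = 0.9398

0.9398 bits


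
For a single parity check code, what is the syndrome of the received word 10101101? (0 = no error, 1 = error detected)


Syndrome = XOR of all bits = 1 XOR 0 XOR 1 XOR 0 XOR 1 XOR 1 XOR 0 XOR 1 = 1

1


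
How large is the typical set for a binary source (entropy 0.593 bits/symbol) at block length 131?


log2|A_typical| = nH = 131 * 0.593 = 77.683, so |A_typical| ~ 2^77.683 = 2.426e+23

2.426e+23


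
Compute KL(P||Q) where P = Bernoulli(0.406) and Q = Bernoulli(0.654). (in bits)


KL = p*log2(p/q) + (1-p)*log2((1-p)/(1-q)) = 0.406*log2(0.406/0.654) + 0.594*log2(0.594/0.346) = 0.1839

0.1839 bits


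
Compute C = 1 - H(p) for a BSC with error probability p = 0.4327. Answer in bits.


H(p) = -p*log2(p) - (1-p)*log2(1-p) = -0.4327*log2(0.4327) - 0.5673*log2(0.5673) = 0.522944 + 0.463947 = 0.9869. C = 1 - H(p) = 1 - 0.9869 = 0.0131

0.0131 bits


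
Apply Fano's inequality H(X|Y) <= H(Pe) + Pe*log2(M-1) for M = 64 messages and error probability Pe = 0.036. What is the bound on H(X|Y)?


H(Pe) = -Pe*log2(Pe) - (1-Pe)*log2(1-Pe) = -0.036*log2(0.036) - 0.964*log2(0.964) = 0.172651 + 0.050991 = 0.2236. Pe*log2(M-1) = 0.036*log2(63) = 0.215182. Bound = H(Pe) + Pe*log2(M-1) = 0.172651 + 0.050991 + 0.215182 = 0.4388

0.4388 bits


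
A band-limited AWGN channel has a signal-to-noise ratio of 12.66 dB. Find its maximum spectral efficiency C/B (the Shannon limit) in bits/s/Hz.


SNR_linear = 10^(12.66/10) = 18.4502; C/B = log2(1 + SNR_linear) = log2(1 + 18.4502) = 4.2817

4.2817 bits/s/Hz


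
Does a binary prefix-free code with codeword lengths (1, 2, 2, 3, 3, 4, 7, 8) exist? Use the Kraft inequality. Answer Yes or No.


Kraft sum = sum(2^(-l_i)) = 1.3242, need <= 1. Result: violated (a binary prefix-free code with these lengths cannot exist)

No


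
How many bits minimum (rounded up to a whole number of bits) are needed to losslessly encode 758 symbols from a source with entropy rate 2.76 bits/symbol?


Minimum bits >= n * H = 758 * 2.76 = 2092.08, rounded up to a whole number of bits = 2093

2093 bits


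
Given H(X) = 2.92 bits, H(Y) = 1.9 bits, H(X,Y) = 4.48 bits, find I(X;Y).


I(X;Y) = H(X) + H(Y) - H(X,Y) = 2.92 + 1.9 - 4.48 = 0.34

0.34 bits


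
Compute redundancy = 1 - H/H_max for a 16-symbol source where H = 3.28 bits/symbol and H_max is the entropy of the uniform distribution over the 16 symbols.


H_max = log2(K) = log2(16) = 4.0 bits/symbol. Redundancy = 1 - H/H_max = 1 - 3.28/4.0 = 1 - 0.82 = 0.18

0.18


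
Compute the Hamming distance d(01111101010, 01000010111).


Count differing positions: . . ^ ^ ^ ^ ^ ^ ^ . ^ = 8 differences

8


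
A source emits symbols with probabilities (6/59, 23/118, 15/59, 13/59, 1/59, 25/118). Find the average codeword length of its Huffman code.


Huffman construction (repeatedly merge the two least-probable nodes; each merge adds 1 bit to every symbol beneath it): 1/59 + 6/59 = 7/59; 7/59 + 23/118 = 37/118; 25/118 + 13/59 = 51/118; 15/59 + 37/118 = 67/118; 51/118 + 67/118 = 1. Resulting codeword lengths (in the order the probabilities were given): (4, 3, 2, 2, 4, 2). L_avg = sum(p_i * l_i) = 6/59*4 + 23/118*3 + 15/59*2 + 13/59*2 + 1/59*4 + 25/118*2 = 287/118 = 2.4322

2.4322 bits


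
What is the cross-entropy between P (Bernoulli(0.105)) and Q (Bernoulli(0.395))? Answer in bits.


H(P,Q) = -p*log2(q) - (1-p)*log2(1-q). -0.105*log2(0.395) = 0.140708; -0.895*log2(0.605) = 0.648869. H(P,Q) = 0.140708 + 0.648869 = 0.7896

0.7896 bits


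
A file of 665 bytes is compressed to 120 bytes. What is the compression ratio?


Ratio = original / compressed = 665 / 120 = 5.5417

5.5417


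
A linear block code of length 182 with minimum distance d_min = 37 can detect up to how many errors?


Detection capability = d_min - 1 = 37 - 1 = 36

36 errors


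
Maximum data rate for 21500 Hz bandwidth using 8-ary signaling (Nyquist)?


Rate = 2 * B * log2(M) = 2 * 21500 * 3.0 = 129000.0

129000.0 bps


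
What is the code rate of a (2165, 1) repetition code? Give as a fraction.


Rate = k/n = 1/2165

1/2165


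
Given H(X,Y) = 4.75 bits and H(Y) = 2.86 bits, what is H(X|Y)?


H(X|Y) = H(X,Y) - H(Y) = 4.75 - 2.86 = 1.89

1.89 bits


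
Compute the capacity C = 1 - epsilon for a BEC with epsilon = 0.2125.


C = 1 - epsilon = 1 - 0.2125 = 0.7875

0.7875 bits


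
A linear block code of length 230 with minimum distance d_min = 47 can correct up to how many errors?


Correction capability = floor((d-1)/2) = floor((47-1)/2) = 23

23 errors


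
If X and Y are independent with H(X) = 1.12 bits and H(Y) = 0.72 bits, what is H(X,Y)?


For independent variables, H(X,Y) = H(X) + H(Y) = 1.12 + 0.72 = 1.84

1.84 bits


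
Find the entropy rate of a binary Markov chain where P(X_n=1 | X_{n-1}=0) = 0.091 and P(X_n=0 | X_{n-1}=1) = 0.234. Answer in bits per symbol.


Stationary distribution: pi_0 = p10/(p01+p10) = 0.72, pi_1 = 0.28. Entropy rate H' = pi_0*H(p01) + pi_1*H(p10) = 0.72*0.4398 + 0.28*0.7849 = 0.5364

0.5364 bits/symbol


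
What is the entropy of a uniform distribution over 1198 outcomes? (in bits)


H = log2(n) = log2(1198) = 10.2264

10.2264 bits


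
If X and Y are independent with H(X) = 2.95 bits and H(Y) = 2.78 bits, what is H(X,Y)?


For independent variables, H(X,Y) = H(X) + H(Y) = 2.95 + 2.78 = 5.73

5.73 bits


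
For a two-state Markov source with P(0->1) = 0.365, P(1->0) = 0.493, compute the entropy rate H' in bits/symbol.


Stationary distribution: pi_0 = p10/(p01+p10) = 0.5746, pi_1 = 0.4254. Entropy rate H' = pi_0*H(p01) + pi_1*H(p10) = 0.5746*0.9468 + 0.4254*0.9999 = 0.9693

0.9693 bits/symbol


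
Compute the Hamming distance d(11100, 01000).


Count differing positions: ^ . ^ . . = 2 differences

2


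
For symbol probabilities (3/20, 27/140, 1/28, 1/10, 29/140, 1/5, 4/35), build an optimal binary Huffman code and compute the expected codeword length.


Huffman construction (repeatedly merge the two least-probable nodes; each merge adds 1 bit to every symbol beneath it): 1/28 + 1/10 = 19/140; 4/35 + 19/140 = 1/4; 3/20 + 27/140 = 12/35; 1/5 + 29/140 = 57/140; 1/4 + 12/35 = 83/140; 57/140 + 83/140 = 1. Resulting codeword lengths (in the order the probabilities were given): (3, 3, 4, 4, 2, 2, 3). L_avg = sum(p_i * l_i) = 3/20*3 + 27/140*3 + 1/28*4 + 1/10*4 + 29/140*2 + 1/5*2 + 4/35*3 = 191/70 = 2.7286

2.7286 bits


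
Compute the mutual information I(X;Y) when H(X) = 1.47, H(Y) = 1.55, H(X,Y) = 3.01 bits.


I(X;Y) = H(X) + H(Y) - H(X,Y) = 1.47 + 1.55 - 3.01 = 0.01

0.01 bits


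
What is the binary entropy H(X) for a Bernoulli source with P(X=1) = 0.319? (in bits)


H = -p*log2(p) - (1-p)*log2(1-p). -0.319*log2(0.319) = 0.525831; -0.681*log2(0.681) = 0.377460. H = 0.525831 + 0.377460 = 0.9033

0.9033 bits


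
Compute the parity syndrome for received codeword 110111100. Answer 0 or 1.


Syndrome = XOR of all bits = 1 XOR 1 XOR 0 XOR 1 XOR 1 XOR 1 XOR 1 XOR 0 XOR 0 = 0

0


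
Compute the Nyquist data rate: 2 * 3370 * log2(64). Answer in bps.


Rate = 2 * B * log2(M) = 2 * 3370 * 6.0 = 40440.0

40440.0 bps


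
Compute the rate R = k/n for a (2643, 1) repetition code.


Rate = k/n = 1/2643

1/2643


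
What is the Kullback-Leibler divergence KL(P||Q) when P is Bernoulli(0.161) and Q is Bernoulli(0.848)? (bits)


KL = p*log2(p/q) + (1-p)*log2((1-p)/(1-q)) = 0.161*log2(0.161/0.848) + 0.839*log2(0.839/0.152) = 1.6819

1.6819 bits


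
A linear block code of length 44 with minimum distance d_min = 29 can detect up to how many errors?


Detection capability = d_min - 1 = 29 - 1 = 28

28 errors


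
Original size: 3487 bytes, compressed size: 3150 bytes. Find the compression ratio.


Ratio = original / compressed = 3487 / 3150 = 1.107

1.107


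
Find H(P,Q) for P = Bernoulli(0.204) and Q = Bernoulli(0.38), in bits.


H(P,Q) = -p*log2(q) - (1-p)*log2(1-q). -0.204*log2(0.38) = 0.284769; -0.796*log2(0.62) = 0.548969. H(P,Q) = 0.284769 + 0.548969 = 0.8337

0.8337 bits


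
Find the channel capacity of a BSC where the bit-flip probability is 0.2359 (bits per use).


H(p) = -p*log2(p) - (1-p)*log2(1-p) = -0.2359*log2(0.2359) - 0.7641*log2(0.7641) = 0.491557 + 0.296598 = 0.7882. C = 1 - H(p) = 1 - 0.7882 = 0.2118

0.2118 bits


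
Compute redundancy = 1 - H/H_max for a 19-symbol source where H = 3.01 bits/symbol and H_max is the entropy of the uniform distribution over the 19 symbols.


H_max = log2(K) = log2(19) = 4.2479 bits/symbol. Redundancy = 1 - H/H_max = 1 - 3.01/4.2479 = 1 - 0.7086 = 0.2914

0.2914


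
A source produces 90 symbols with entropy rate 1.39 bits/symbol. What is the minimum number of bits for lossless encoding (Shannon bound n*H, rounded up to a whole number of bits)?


Minimum bits >= n * H = 90 * 1.39 = 125.1, rounded up to a whole number of bits = 126

126 bits


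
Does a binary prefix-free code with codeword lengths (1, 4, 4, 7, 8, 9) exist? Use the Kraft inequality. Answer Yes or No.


Kraft sum = sum(2^(-l_i)) = 0.6387, need <= 1. Result: satisfied (a binary prefix-free code with these lengths exists)

Yes


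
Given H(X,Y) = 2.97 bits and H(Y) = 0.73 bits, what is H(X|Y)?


H(X|Y) = H(X,Y) - H(Y) = 2.97 - 0.73 = 2.24

2.24 bits


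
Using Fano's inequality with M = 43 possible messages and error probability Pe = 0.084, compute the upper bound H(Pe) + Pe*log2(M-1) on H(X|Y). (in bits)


H(Pe) = -Pe*log2(Pe) - (1-Pe)*log2(1-Pe) = -0.084*log2(0.084) - 0.916*log2(0.916) = 0.300171 + 0.115948 = 0.4161. Pe*log2(M-1) = 0.084*log2(42) = 0.452955. Bound = H(Pe) + Pe*log2(M-1) = 0.300171 + 0.115948 + 0.452955 = 0.8691

0.8691 bits


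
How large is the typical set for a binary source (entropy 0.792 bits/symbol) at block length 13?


log2|A_typical| = nH = 13 * 0.792 = 10.296, so |A_typical| ~ 2^10.296 = 1.257e+03

1.257e+03


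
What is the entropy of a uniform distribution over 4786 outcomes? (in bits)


H = log2(n) = log2(4786) = 12.2246

12.2246 bits


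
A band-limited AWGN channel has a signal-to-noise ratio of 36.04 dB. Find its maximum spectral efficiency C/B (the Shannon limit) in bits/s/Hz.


SNR_linear = 10^(36.04/10) = 4017.9081; C/B = log2(1 + SNR_linear) = log2(1 + 4017.9081) = 11.9726

11.9726 bits/s/Hz


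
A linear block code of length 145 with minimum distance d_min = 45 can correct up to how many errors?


Correction capability = floor((d-1)/2) = floor((45-1)/2) = 22

22 errors


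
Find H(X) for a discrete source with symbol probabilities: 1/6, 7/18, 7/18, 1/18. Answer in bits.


H = -sum(p_i * log2(p_i)). Terms: -(1/6)*log2(1/6) = 0.430827; -(7/18)*log2(7/18) = 0.529888; -(7/18)*log2(7/18) = 0.529888; -(1/18)*log2(1/18) = 0.231663. H = 0.430827 + 0.529888 + 0.529888 + 0.231663 = 1.7223

1.7223 bits


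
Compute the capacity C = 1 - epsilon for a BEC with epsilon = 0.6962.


C = 1 - epsilon = 1 - 0.6962 = 0.3038

0.3038 bits


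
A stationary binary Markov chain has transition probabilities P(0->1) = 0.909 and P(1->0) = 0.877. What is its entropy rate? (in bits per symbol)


Stationary distribution: pi_0 = p10/(p01+p10) = 0.491, pi_1 = 0.509. Entropy rate H' = pi_0*H(p01) + pi_1*H(p10) = 0.491*0.4398 + 0.509*0.5379 = 0.4897

0.4897 bits/symbol


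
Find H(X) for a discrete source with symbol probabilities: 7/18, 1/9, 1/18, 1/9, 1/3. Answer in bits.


H = -sum(p_i * log2(p_i)). Terms: -(7/18)*log2(7/18) = 0.529888; -(1/9)*log2(1/9) = 0.352214; -(1/18)*log2(1/18) = 0.231663; -(1/9)*log2(1/9) = 0.352214; -(1/3)*log2(1/3) = 0.528321. H = 0.529888 + 0.352214 + 0.231663 + 0.352214 + 0.528321 = 1.9943

1.9943 bits


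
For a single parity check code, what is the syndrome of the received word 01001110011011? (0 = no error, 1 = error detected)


Syndrome = XOR of all bits = 0 XOR 1 XOR 0 XOR 0 XOR 1 XOR 1 XOR 1 XOR 0 XOR 0 XOR 1 XOR 1 XOR 0 XOR 1 XOR 1 = 0

0


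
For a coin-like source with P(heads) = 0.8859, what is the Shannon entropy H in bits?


H = -p*log2(p) - (1-p)*log2(1-p). -0.8859*log2(0.8859) = 0.154841; -0.1141*log2(0.1141) = 0.357319. H = 0.154841 + 0.357319 = 0.5122

0.5122 bits


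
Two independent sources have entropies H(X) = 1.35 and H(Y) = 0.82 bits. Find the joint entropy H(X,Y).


For independent variables, H(X,Y) = H(X) + H(Y) = 1.35 + 0.82 = 2.17

2.17 bits


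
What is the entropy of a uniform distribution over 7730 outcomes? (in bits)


H = log2(n) = log2(7730) = 12.9163

12.9163 bits


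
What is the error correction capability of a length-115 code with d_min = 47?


Correction capability = floor((d-1)/2) = floor((47-1)/2) = 23

23 errors


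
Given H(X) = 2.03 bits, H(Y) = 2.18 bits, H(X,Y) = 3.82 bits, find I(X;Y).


I(X;Y) = H(X) + H(Y) - H(X,Y) = 2.03 + 2.18 - 3.82 = 0.39

0.39 bits


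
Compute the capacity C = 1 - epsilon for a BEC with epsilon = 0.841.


C = 1 - epsilon = 1 - 0.841 = 0.159

0.159 bits


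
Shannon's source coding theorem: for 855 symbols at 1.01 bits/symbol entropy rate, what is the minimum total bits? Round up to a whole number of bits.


Minimum bits >= n * H = 855 * 1.01 = 863.55, rounded up to a whole number of bits = 864

864 bits


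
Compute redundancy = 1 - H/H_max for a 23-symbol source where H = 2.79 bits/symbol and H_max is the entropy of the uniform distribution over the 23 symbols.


H_max = log2(K) = log2(23) = 4.5236 bits/symbol. Redundancy = 1 - H/H_max = 1 - 2.79/4.5236 = 1 - 0.6168 = 0.3832

0.3832


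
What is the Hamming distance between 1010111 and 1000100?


Count differing positions: . . ^ . . ^ ^ = 3 differences

3


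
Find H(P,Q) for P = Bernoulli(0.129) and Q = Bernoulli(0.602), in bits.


H(P,Q) = -p*log2(q) - (1-p)*log2(1-q). -0.129*log2(0.602) = 0.094449; -0.871*log2(0.398) = 1.157698. H(P,Q) = 0.094449 + 1.157698 = 1.2521

1.2521 bits


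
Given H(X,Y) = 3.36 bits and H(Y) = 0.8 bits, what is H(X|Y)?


H(X|Y) = H(X,Y) - H(Y) = 3.36 - 0.8 = 2.56

2.56 bits


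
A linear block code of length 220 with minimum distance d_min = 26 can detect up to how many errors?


Detection capability = d_min - 1 = 26 - 1 = 25

25 errors


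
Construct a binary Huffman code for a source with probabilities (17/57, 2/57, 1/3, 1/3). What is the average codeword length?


Huffman construction (repeatedly merge the two least-probable nodes; each merge adds 1 bit to every symbol beneath it): 2/57 + 17/57 = 1/3; 1/3 + 1/3 = 2/3; 1/3 + 2/3 = 1. Resulting codeword lengths (in the order the probabilities were given): (2, 2, 2, 2). L_avg = sum(p_i * l_i) = 17/57*2 + 2/57*2 + 1/3*2 + 1/3*2 = 2

2.0 bits


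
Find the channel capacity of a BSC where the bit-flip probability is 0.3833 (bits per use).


H(p) = -p*log2(p) - (1-p)*log2(1-p) = -0.3833*log2(0.3833) - 0.6167*log2(0.6167) = 0.530278 + 0.430061 = 0.9603. C = 1 - H(p) = 1 - 0.9603 = 0.0397

0.0397 bits


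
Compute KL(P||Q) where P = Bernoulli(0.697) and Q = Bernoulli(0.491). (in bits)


KL = p*log2(p/q) + (1-p)*log2((1-p)/(1-q)) = 0.697*log2(0.697/0.491) + 0.303*log2(0.303/0.509) = 0.1255

0.1255 bits


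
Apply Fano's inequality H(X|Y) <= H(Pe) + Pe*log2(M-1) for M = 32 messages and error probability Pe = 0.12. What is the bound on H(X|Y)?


H(Pe) = -Pe*log2(Pe) - (1-Pe)*log2(1-Pe) = -0.12*log2(0.12) - 0.88*log2(0.88) = 0.367067 + 0.162294 = 0.5294. Pe*log2(M-1) = 0.12*log2(31) = 0.594504. Bound = H(Pe) + Pe*log2(M-1) = 0.367067 + 0.162294 + 0.594504 = 1.1239

1.1239 bits


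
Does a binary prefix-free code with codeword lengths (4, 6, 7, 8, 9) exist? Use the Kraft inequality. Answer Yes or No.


Kraft sum = sum(2^(-l_i)) = 0.0918, need <= 1. Result: satisfied (a binary prefix-free code with these lengths exists)

Yes


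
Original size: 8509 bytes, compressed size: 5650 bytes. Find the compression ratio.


Ratio = original / compressed = 8509 / 5650 = 1.506

1.506


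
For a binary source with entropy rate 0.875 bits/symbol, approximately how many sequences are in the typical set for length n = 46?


log2|A_typical| = nH = 46 * 0.875 = 40.25, so |A_typical| ~ 2^40.25 = 1.308e+12

1.308e+12


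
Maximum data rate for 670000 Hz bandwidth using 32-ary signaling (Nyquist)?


Rate = 2 * B * log2(M) = 2 * 670000 * 5.0 = 6700000.0

6700000.0 bps


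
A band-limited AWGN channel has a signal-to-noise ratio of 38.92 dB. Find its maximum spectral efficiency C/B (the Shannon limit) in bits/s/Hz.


SNR_linear = 10^(38.92/10) = 7798.3011; C/B = log2(1 + SNR_linear) = log2(1 + 7798.3011) = 12.9291

12.9291 bits/s/Hz


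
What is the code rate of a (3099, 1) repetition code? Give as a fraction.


Rate = k/n = 1/3099

1/3099


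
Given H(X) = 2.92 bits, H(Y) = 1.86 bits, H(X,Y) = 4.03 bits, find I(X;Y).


I(X;Y) = H(X) + H(Y) - H(X,Y) = 2.92 + 1.86 - 4.03 = 0.75

0.75 bits


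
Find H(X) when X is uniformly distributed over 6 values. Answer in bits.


H = log2(n) = log2(6) = 2.585

2.585 bits


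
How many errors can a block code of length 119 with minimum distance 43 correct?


Correction capability = floor((d-1)/2) = floor((43-1)/2) = 21

21 errors


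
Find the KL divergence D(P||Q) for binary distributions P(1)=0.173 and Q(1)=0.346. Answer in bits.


KL = p*log2(p/q) + (1-p)*log2((1-p)/(1-q)) = 0.173*log2(0.173/0.346) + 0.827*log2(0.827/0.654) = 0.107

0.107 bits


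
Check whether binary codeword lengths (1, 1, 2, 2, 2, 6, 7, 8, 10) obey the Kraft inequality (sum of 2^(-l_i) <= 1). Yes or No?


Kraft sum = sum(2^(-l_i)) = 1.7783, need <= 1. Result: violated (a binary prefix-free code with these lengths cannot exist)

No


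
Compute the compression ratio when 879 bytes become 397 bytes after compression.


Ratio = original / compressed = 879 / 397 = 2.2141

2.2141


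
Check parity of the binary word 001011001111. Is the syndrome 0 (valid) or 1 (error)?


Syndrome = XOR of all bits = 0 XOR 0 XOR 1 XOR 0 XOR 1 XOR 1 XOR 0 XOR 0 XOR 1 XOR 1 XOR 1 XOR 1 = 1

1


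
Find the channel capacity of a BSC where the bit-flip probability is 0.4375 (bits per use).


H(p) = -p*log2(p) - (1-p)*log2(1-p) = -0.4375*log2(0.4375) - 0.5625*log2(0.5625) = 0.521782 + 0.466917 = 0.9887. C = 1 - H(p) = 1 - 0.9887 = 0.0113

0.0113 bits


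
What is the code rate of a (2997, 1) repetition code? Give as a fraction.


Rate = k/n = 1/2997

1/2997


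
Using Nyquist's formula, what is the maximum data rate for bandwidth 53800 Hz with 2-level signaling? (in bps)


Rate = 2 * B * log2(M) = 2 * 53800 * 1.0 = 107600.0

107600.0 bps


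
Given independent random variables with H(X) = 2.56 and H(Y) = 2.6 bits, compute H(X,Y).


For independent variables, H(X,Y) = H(X) + H(Y) = 2.56 + 2.6 = 5.16

5.16 bits


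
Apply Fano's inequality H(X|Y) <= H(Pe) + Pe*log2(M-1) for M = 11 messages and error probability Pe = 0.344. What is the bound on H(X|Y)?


H(Pe) = -Pe*log2(Pe) - (1-Pe)*log2(1-Pe) = -0.344*log2(0.344) - 0.656*log2(0.656) = 0.529595 + 0.399000 = 0.9286. Pe*log2(M-1) = 0.344*log2(10) = 1.142743. Bound = H(Pe) + Pe*log2(M-1) = 0.529595 + 0.399000 + 1.142743 = 2.0713

2.0713 bits


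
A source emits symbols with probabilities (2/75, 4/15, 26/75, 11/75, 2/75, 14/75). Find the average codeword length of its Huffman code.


Huffman construction (repeatedly merge the two least-probable nodes; each merge adds 1 bit to every symbol beneath it): 2/75 + 2/75 = 4/75; 4/75 + 11/75 = 1/5; 14/75 + 1/5 = 29/75; 4/15 + 26/75 = 46/75; 29/75 + 46/75 = 1. Resulting codeword lengths (in the order the probabilities were given): (4, 2, 2, 3, 4, 2). L_avg = sum(p_i * l_i) = 2/75*4 + 4/15*2 + 26/75*2 + 11/75*3 + 2/75*4 + 14/75*2 = 169/75 = 2.2533

2.2533 bits


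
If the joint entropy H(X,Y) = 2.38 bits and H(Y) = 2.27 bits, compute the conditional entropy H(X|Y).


H(X|Y) = H(X,Y) - H(Y) = 2.38 - 2.27 = 0.11

0.11 bits


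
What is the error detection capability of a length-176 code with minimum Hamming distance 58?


Detection capability = d_min - 1 = 58 - 1 = 57

57 errors


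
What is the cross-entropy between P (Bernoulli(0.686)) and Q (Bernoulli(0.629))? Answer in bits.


H(P,Q) = -p*log2(q) - (1-p)*log2(1-q). -0.686*log2(0.629) = 0.458844; -0.314*log2(0.371) = 0.449180. H(P,Q) = 0.458844 + 0.449180 = 0.908

0.908 bits


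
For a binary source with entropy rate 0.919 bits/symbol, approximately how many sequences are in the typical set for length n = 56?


log2|A_typical| = nH = 56 * 0.919 = 51.464, so |A_typical| ~ 2^51.464 = 3.106e+15

3.106e+15


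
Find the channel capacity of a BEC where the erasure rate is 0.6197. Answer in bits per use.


C = 1 - epsilon = 1 - 0.6197 = 0.3803

0.3803 bits


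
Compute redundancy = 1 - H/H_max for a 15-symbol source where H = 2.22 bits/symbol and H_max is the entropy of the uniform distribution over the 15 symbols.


H_max = log2(K) = log2(15) = 3.9069 bits/symbol. Redundancy = 1 - H/H_max = 1 - 2.22/3.9069 = 1 - 0.5682 = 0.4318

0.4318


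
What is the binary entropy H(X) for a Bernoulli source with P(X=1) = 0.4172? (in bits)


H = -p*log2(p) - (1-p)*log2(1-p). -0.4172*log2(0.4172) = 0.526168; -0.5828*log2(0.5828) = 0.453959. H = 0.526168 + 0.453959 = 0.9801

0.9801 bits


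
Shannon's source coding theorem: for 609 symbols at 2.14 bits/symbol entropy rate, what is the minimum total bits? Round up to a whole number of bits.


Minimum bits >= n * H = 609 * 2.14 = 1303.26, rounded up to a whole number of bits = 1304

1304 bits


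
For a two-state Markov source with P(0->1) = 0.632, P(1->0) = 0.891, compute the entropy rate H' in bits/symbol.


Stationary distribution: pi_0 = p10/(p01+p10) = 0.585, pi_1 = 0.415. Entropy rate H' = pi_0*H(p01) + pi_1*H(p10) = 0.585*0.9491 + 0.415*0.4969 = 0.7615

0.7615 bits/symbol


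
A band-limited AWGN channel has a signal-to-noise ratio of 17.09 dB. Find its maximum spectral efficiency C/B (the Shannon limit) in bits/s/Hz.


SNR_linear = 10^(17.09/10) = 51.1682; C/B = log2(1 + SNR_linear) = log2(1 + 51.1682) = 5.7051

5.7051 bits/s/Hz


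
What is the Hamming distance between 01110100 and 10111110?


Count differing positions: ^ ^ . . ^ . ^ . = 4 differences

4


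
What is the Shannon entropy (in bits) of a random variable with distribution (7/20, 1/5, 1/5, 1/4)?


H = -sum(p_i * log2(p_i)). Terms: -(7/20)*log2(7/20) = 0.530101; -(1/5)*log2(1/5) = 0.464386; -(1/5)*log2(1/5) = 0.464386; -(1/4)*log2(1/4) = 0.500000. H = 0.530101 + 0.464386 + 0.464386 + 0.500000 = 1.9589

1.9589 bits


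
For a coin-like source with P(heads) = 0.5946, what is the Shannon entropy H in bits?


H = -p*log2(p) - (1-p)*log2(1-p). -0.5946*log2(0.5946) = 0.445955; -0.4054*log2(0.4054) = 0.528067. H = 0.445955 + 0.528067 = 0.974

0.974 bits


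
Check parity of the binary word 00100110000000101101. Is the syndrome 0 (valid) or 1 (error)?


Syndrome = XOR of all bits = 0 XOR 0 XOR 1 XOR 0 XOR 0 XOR 1 XOR 1 XOR 0 XOR 0 XOR 0 XOR 0 XOR 0 XOR 0 XOR 0 XOR 1 XOR 0 XOR 1 XOR 1 XOR 0 XOR 1 = 1

1


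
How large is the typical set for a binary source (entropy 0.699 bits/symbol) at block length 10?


log2|A_typical| = nH = 10 * 0.699 = 6.99, so |A_typical| ~ 2^6.99 = 1.271e+02

1.271e+02


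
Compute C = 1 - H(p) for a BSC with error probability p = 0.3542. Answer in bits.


H(p) = -p*log2(p) - (1-p)*log2(1-p) = -0.3542*log2(0.3542) - 0.6458*log2(0.6458) = 0.530366 + 0.407397 = 0.9378. C = 1 - H(p) = 1 - 0.9378 = 0.0622

0.0622 bits


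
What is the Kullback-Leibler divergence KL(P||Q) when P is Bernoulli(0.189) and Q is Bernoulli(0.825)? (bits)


KL = p*log2(p/q) + (1-p)*log2((1-p)/(1-q)) = 0.189*log2(0.189/0.825) + 0.811*log2(0.811/0.175) = 1.3924

1.3924 bits


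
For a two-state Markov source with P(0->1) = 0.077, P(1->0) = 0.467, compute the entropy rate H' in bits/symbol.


Stationary distribution: pi_0 = p10/(p01+p10) = 0.8585, pi_1 = 0.1415. Entropy rate H' = pi_0*H(p01) + pi_1*H(p10) = 0.8585*0.3915 + 0.1415*0.9969 = 0.4772

0.4772 bits/symbol


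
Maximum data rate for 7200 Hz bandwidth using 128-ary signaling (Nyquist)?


Rate = 2 * B * log2(M) = 2 * 7200 * 7.0 = 100800.0

100800.0 bps


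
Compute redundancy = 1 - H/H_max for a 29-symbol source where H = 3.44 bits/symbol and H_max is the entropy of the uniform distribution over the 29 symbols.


H_max = log2(K) = log2(29) = 4.858 bits/symbol. Redundancy = 1 - H/H_max = 1 - 3.44/4.858 = 1 - 0.7081 = 0.2919

0.2919


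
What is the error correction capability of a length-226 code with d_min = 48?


Correction capability = floor((d-1)/2) = floor((48-1)/2) = 23

23 errors


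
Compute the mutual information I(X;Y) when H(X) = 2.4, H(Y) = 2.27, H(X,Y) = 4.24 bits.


I(X;Y) = H(X) + H(Y) - H(X,Y) = 2.4 + 2.27 - 4.24 = 0.43

0.43 bits


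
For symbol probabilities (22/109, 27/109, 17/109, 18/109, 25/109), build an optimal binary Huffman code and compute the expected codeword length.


Huffman construction (repeatedly merge the two least-probable nodes; each merge adds 1 bit to every symbol beneath it): 17/109 + 18/109 = 35/109; 22/109 + 25/109 = 47/109; 27/109 + 35/109 = 62/109; 47/109 + 62/109 = 1. Resulting codeword lengths (in the order the probabilities were given): (2, 2, 3, 3, 2). L_avg = sum(p_i * l_i) = 22/109*2 + 27/109*2 + 17/109*3 + 18/109*3 + 25/109*2 = 253/109 = 2.3211

2.3211 bits
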